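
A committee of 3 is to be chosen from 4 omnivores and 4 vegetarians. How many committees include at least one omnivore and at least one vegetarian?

Total 3-person selections from all 8: C(8,3) = 56.
Selections missing a whole group: no omnivores → C(4,3) = 4; no vegetarians → C(4,3) = 4.
Both groups omitted at once is impossible, so 56 − 8 = 48.

48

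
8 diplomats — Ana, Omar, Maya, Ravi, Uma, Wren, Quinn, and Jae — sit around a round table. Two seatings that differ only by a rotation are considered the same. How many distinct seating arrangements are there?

Seat Ana anywhere (absorbing the rotational symmetry), then permute the other 7: (7)! = 5040.

5040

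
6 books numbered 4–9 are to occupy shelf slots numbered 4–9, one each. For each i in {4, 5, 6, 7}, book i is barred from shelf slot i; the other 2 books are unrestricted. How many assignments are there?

Let Aᵢ (for 4 ≤ i ≤ 7) be the placements that put book i in its forbidden shelf slot. Any j of these fix j positions, leaving (6−j)! ways to fill the rest, and there are C(4,j) ways to pick which j.
By inclusion–exclusion, the number of valid placements is Σ_{j=0}^{4} (−1)^j C(4,j)·(6−j)!.
Computing: 720 − 480 + 144 − 24 + 2 = 362.

362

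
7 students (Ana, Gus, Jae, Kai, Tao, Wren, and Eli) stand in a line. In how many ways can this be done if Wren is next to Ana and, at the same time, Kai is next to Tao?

Treat {Wren,Ana} as one block (2 orders) and {Kai,Tao} as another (2 orders).
That leaves 5 units to arrange: 2 × 2 × 5! = 4 × 120 = 480.

480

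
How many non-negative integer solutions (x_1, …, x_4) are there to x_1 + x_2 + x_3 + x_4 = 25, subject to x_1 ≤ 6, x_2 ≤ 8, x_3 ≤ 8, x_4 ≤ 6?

20

By stars and bars, unrestricted non-negative solutions to x_1+…+x_4 = 25 number C(25+3,3) = 3276.
Subtract solutions that violate a single cap (substitute x_i' = x_i − (cap_i+1)): x_1 ≥ 7 gives C(21,3) = 1330; x_2 ≥ 9 gives C(19,3) = 969; x_3 ≥ 9 gives C(19,3) = 969; x_4 ≥ 7 gives C(21,3) = 1330. Together 4598.
Add back pairs where two caps are both exceeded: 220 + 220 + 364 + 120 + 220 + 220 = 1364.
Subtract triples: 1 + 10 + 10 + 1 = 22.
By inclusion–exclusion the count is 3276 − 4598 + 1364 − 22 = 20.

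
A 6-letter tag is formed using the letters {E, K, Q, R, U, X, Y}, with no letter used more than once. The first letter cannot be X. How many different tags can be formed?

4320

The first letter has 7−1 = 6 choices (anything except X).
The remaining 5 letters are filled from the other 6 symbols without repetition: 6 × 5 × 4 × 3 × 2 = 720.
Total: 6 × 720 = 4320.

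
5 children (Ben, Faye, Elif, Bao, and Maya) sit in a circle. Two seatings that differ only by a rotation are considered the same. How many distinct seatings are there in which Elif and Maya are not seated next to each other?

Without the restriction there are (4)! = 24 seatings.
Those with Elif next to Maya: fuse the pair into one unit and seat 4 units around a circle — 2·(3)! = 12.
Subtracting, 24 − 12 = 12.

12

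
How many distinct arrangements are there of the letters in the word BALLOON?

1260

BALLOON has 7 letters with L appearing twice and O appearing twice.
So there are 7! / (2!·2!) = 1260 distinguishable arrangements.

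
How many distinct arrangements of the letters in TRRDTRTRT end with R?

With the last slot taken by R, it remains to arrange the other 8 letters (TRDTRTRT).
Those 8 letters have R appearing 3 times and T appearing 4 times, giving (8)!/(4!·3!) = 280.

280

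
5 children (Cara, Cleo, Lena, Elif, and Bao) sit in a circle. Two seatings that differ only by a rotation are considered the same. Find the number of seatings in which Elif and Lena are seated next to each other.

Glue Elif and Lena into a block (2 internal orders). Seating 4 units around a circle gives (3)! arrangements.
So 2 × (3)! = 2 × 6 = 12.

12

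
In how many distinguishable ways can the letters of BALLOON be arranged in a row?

The 7 letters of BALLOON have repeats: L appearing twice and O appearing twice.
So there are 7! / (2!·2!) = 1260 distinguishable arrangements.

1260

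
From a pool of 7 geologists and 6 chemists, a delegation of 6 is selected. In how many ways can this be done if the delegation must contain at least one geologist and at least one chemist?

Unrestricted: C(13,6) = 1716 ways to pick any 6 of the 13.
Subtract selections that omit an entire group: no geologists → C(6,6) = 1; no chemists → C(7,6) = 7.
Both groups omitted at once is impossible, so 1716 − 8 = 1708.

1708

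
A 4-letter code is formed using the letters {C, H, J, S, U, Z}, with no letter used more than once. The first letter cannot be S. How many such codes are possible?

The first letter has 6−1 = 5 choices (anything except S).
The remaining 3 letters are filled from the other 5 symbols without repetition: 5 × 4 × 3 = 60.
Total: 5 × 60 = 300.

300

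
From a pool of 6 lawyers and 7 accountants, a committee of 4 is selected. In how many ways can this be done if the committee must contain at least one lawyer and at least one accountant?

665

Total 4-person selections from all 13: C(13,4) = 715.
Selections missing a whole group: no lawyers → C(7,4) = 35; no accountants → C(6,4) = 15.
Both groups omitted at once is impossible, so 715 − 50 = 665.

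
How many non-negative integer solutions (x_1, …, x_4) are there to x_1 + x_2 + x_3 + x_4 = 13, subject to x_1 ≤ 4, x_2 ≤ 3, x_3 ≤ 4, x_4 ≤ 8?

66

Without the upper bounds there are C(16,3) = 560 ways to split 13 among 4 variables.
Subtract solutions that violate a single cap (substitute x_i' = x_i − (cap_i+1)): x_1 ≥ 5 gives C(11,3) = 165; x_2 ≥ 4 gives C(12,3) = 220; x_3 ≥ 5 gives C(11,3) = 165; x_4 ≥ 9 gives C(7,3) = 35. Together 585.
Add back pairs where two caps are both exceeded: 35 + 20 + 0 + 35 + 1 + 0 = 91.
By inclusion–exclusion the count is 560 − 585 + 91 = 66.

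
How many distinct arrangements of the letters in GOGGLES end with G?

Fix G in the last position and arrange the remaining 6 letters.
Those 6 letters have G appearing twice, giving (6)!/(2!) = 360.

360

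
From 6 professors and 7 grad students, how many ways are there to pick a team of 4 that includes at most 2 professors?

560

Split by how many professors are chosen (0 through 2).
Sum: C(6,0)·C(7,4) + C(6,1)·C(7,3) + C(6,2)·C(7,2) = 35 + 210 + 315 = 560.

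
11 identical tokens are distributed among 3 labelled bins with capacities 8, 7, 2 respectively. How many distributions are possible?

18

Ignoring the caps, the number of non-negative solutions to x_1+…+x_3 = 11 is C(13,2) = 78.
Subtract solutions that violate a single cap (substitute x_i' = x_i − (cap_i+1)): x_1 ≥ 9 gives C(4,2) = 6; x_2 ≥ 8 gives C(5,2) = 10; x_3 ≥ 3 gives C(10,2) = 45. Together 61.
Add back pairs where two caps are both exceeded: 0 + 0 + 1 = 1.
By inclusion–exclusion the count is 78 − 61 + 1 = 18.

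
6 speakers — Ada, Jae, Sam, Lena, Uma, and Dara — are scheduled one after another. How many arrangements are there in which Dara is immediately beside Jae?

Treat {Dara, Jae} as a single unit. There are 5 units to order, and the pair itself can be ordered 2 ways.
That gives 2 × 5! = 2 × 120 = 240.

240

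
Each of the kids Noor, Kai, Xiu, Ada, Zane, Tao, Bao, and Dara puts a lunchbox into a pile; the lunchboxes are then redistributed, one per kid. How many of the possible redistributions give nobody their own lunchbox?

Let Aᵢ be the assignments in which kid i gets their own lunchbox. We want the size of the complement of A₁∪…∪A_8.
By inclusion–exclusion this is Σ_{j=0}^{8} (−1)^j C(8,j)·(8−j)!.
Computing: 40320 − 40320 + 20160 − 6720 + 1680 − 336 + 56 − 8 + 1 = 14833.

14833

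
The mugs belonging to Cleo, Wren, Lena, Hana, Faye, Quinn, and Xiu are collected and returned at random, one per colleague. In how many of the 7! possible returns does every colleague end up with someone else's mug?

Let Aᵢ be the assignments in which colleague i gets their own mug. We want the size of the complement of A₁∪…∪A_7.
By inclusion–exclusion this is Σ_{j=0}^{7} (−1)^j C(7,j)·(7−j)!.
Computing: 5040 − 5040 + 2520 − 840 + 210 − 42 + 7 − 1 = 1854.

1854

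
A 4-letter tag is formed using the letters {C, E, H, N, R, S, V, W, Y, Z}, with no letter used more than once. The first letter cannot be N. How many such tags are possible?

4536

The first letter has 10−1 = 9 choices (anything except N).
The remaining 3 letters are filled from the other 9 symbols without repetition: 9 × 8 × 7 = 504.
Total: 9 × 504 = 4536.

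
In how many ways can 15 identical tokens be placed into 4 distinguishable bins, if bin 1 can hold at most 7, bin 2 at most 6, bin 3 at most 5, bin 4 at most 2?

Without the upper bounds there are C(18,3) = 816 ways to split 15 among 4 bins.
Subtract solutions that violate a single cap (substitute x_i' = x_i − (cap_i+1)): x_1 ≥ 8 gives C(10,3) = 120; x_2 ≥ 7 gives C(11,3) = 165; x_3 ≥ 6 gives C(12,3) = 220; x_4 ≥ 3 gives C(15,3) = 455. Together 960.
Add back pairs where two caps are both exceeded: 1 + 4 + 35 + 10 + 56 + 84 = 190.
By inclusion–exclusion the count is 816 − 960 + 190 = 46.

46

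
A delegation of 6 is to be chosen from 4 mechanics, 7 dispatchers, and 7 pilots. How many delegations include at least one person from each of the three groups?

Total 6-person selections from all 18: C(18,6) = 18564.
Subtract selections that omit an entire group: no mechanics → C(14,6) = 3003; no dispatchers → C(11,6) = 462; no pilots → C(11,6) = 462.
Add back selections omitting two groups (i.e. drawn from a single group): C(4,6) + C(7,6) + C(7,6) = 14.
By inclusion–exclusion: 18564 − 3927 + 14 = 14651.

14651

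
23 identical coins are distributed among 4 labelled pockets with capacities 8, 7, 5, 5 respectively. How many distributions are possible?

10

Without the upper bounds there are C(26,3) = 2600 ways to split 23 among 4 pockets.
Subtract solutions that violate a single cap (substitute x_i' = x_i − (cap_i+1)): x_1 ≥ 9 gives C(17,3) = 680; x_2 ≥ 8 gives C(18,3) = 816; x_3 ≥ 6 gives C(20,3) = 1140; x_4 ≥ 6 gives C(20,3) = 1140. Together 3776.
Add back pairs where two caps are both exceeded: 84 + 165 + 165 + 220 + 220 + 364 = 1218.
Subtract triples: 1 + 1 + 10 + 20 = 32.
By inclusion–exclusion the count is 2600 − 3776 + 1218 − 32 = 10.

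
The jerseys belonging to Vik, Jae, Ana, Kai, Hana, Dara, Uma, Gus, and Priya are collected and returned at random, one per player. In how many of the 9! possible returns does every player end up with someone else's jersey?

133496

Count assignments avoiding every fixed point. For any j of the 9 players fixed to their old jersey, the other 9−j can be arranged in (9−j)! ways.
By inclusion–exclusion this is Σ_{j=0}^{9} (−1)^j C(9,j)·(9−j)!.
Computing: 362880 − 362880 + 181440 − 60480 + 15120 − 3024 + 504 − 72 + 9 − 1 = 133496.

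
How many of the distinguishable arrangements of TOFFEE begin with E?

Fix E in the first position and arrange the remaining 5 letters.
Those 5 letters have F appearing twice, giving (5)!/(2!) = 60.

60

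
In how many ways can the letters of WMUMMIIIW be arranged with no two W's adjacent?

Total arrangements of WMUMMIIIW: 9!/(3!·3!·2!) = 5040.
Arrangements with the W's together: treat WW as one letter, giving (8)!/(3!·3!) = 1120.
Hence 5040 − 1120 = 3920.

3920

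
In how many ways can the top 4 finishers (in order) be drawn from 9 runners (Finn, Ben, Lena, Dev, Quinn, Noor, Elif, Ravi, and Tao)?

3024

This is an ordered selection of 4 from 9: P(9,4).
That gives 9 × 8 × 7 × 6 = 3024.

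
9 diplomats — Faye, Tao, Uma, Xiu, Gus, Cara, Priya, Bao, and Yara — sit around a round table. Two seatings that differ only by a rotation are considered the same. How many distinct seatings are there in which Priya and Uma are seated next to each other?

Glue Priya and Uma into a block (2 internal orders). Seating 8 units around a circle gives (7)! arrangements.
So 2 × (7)! = 2 × 5040 = 10080.

10080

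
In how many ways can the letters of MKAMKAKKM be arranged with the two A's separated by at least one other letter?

980

Total arrangements of MKAMKAKKM: 9!/(4!·3!·2!) = 1260.
Arrangements with the A's together: treat AA as one letter, giving (8)!/(4!·3!) = 280.
Hence 1260 − 280 = 980.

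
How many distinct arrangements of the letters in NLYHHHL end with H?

180

With the last slot taken by H, it remains to arrange the other 6 letters (NLYHHL).
Those 6 letters have H appearing twice and L appearing twice, giving (6)!/(2!·2!) = 180.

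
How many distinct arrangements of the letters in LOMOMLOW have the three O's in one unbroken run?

Treat the 3 copies of O as a single block. The multiset to arrange is then {OOO, L, L, M, M, W}, 6 items in all.
That gives (6)!/(2!·2!) = 180 arrangements.

180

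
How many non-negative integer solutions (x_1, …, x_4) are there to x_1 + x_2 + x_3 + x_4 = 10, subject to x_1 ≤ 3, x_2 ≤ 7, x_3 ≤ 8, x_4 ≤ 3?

Ignoring the caps, the number of non-negative solutions to x_1+…+x_4 = 10 is C(13,3) = 286.
Subtract solutions that violate a single cap (substitute x_i' = x_i − (cap_i+1)): x_1 ≥ 4 gives C(9,3) = 84; x_2 ≥ 8 gives C(5,3) = 10; x_3 ≥ 9 gives C(4,3) = 4; x_4 ≥ 4 gives C(9,3) = 84. Together 182.
Add back pairs where two caps are both exceeded: 0 + 0 + 10 + 0 + 0 + 0 = 10.
By inclusion–exclusion the count is 286 − 182 + 10 = 114.

114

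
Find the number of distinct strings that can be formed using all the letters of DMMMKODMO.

The 9 letters of DMMMKODMO have repeats: D appearing twice, M appearing 4 times, and O appearing twice.
The number of distinct arrangements is 9!/(4!·2!·2!) = 362880/96 = 3780.

3780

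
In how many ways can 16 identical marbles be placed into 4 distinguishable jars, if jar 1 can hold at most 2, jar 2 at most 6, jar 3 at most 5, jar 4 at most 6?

Ignoring the caps, the number of non-negative solutions to x_1+…+x_4 = 16 is C(19,3) = 969.
Subtract solutions that violate a single cap (substitute x_i' = x_i − (cap_i+1)): x_1 ≥ 3 gives C(16,3) = 560; x_2 ≥ 7 gives C(12,3) = 220; x_3 ≥ 6 gives C(13,3) = 286; x_4 ≥ 7 gives C(12,3) = 220. Together 1286.
Add back pairs where two caps are both exceeded: 84 + 120 + 84 + 20 + 10 + 20 = 338.
Subtract triples: 1 + 0 + 1 + 0 = 2.
By inclusion–exclusion the count is 969 − 1286 + 338 − 2 = 19.

19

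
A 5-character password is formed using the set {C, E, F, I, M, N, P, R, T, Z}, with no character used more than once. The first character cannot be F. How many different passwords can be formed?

27216

The first character has 10−1 = 9 choices (anything except F).
The remaining 4 characters are filled from the other 9 symbols without repetition: 9 × 8 × 7 × 6 = 3024.
Total: 9 × 3024 = 27216.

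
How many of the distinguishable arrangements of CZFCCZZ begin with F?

20

With the first slot taken by F, it remains to arrange the other 6 letters (CZCCZZ).
Those 6 letters have C appearing 3 times and Z appearing 3 times, giving (6)!/(3!·3!) = 20.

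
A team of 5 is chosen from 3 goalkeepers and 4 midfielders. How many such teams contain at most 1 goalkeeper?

3

Split by how many goalkeepers are chosen (0 through 1).
Sum: C(3,0)·C(4,5) + C(3,1)·C(4,4) = 0 + 3 = 3.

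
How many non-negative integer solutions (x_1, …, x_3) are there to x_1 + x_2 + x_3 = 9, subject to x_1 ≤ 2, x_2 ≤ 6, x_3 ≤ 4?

Ignoring the caps, the number of non-negative solutions to x_1+…+x_3 = 9 is C(11,2) = 55.
Subtract solutions that violate a single cap (substitute x_i' = x_i − (cap_i+1)): x_1 ≥ 3 gives C(8,2) = 28; x_2 ≥ 7 gives C(4,2) = 6; x_3 ≥ 5 gives C(6,2) = 15. Together 49.
Add back pairs where two caps are both exceeded: 0 + 3 + 0 = 3.
By inclusion–exclusion the count is 55 − 49 + 3 = 9.

9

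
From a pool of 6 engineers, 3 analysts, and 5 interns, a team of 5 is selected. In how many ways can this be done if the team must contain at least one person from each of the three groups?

1365

Total 5-person selections from all 14: C(14,5) = 2002.
Subtract selections that omit an entire group: no engineers → C(8,5) = 56; no analysts → C(11,5) = 462; no interns → C(9,5) = 126.
Add back selections omitting two groups (i.e. drawn from a single group): C(6,5) + C(3,5) + C(5,5) = 7.
By inclusion–exclusion: 2002 − 644 + 7 = 1365.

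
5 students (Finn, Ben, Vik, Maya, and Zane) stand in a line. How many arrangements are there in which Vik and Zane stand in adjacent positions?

48

Glue Vik and Zane into one block (2 internal orders), leaving 4 units to arrange in a row.
So the count is 2·(4)! = 48.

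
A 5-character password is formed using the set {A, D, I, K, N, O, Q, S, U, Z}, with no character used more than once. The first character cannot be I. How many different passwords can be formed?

The first character has 10−1 = 9 choices (anything except I).
The remaining 4 characters are filled from the other 9 symbols without repetition: 9 × 8 × 7 × 6 = 3024.
Total: 9 × 3024 = 27216.

27216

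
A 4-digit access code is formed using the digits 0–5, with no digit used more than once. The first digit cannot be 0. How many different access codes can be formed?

300

The first digit has 6−1 = 5 choices (anything except 0).
The remaining 3 digits are filled from the other 5 symbols without repetition: 5 × 4 × 3 = 60.
Total: 5 × 60 = 300.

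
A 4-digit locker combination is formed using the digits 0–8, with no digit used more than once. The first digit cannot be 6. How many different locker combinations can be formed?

The first digit has 9−1 = 8 choices (anything except 6).
The remaining 3 digits are filled from the other 8 symbols without repetition: 8 × 7 × 6 = 336.
Total: 8 × 336 = 2688.

2688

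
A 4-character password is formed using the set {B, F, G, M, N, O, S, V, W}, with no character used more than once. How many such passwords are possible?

This is a permutation of 4 out of 9: P(9,4) = 9!/5!.
9 × 8 × 7 × 6 = 3024.

3024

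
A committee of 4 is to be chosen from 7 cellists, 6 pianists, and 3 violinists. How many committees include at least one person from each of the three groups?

819

Total 4-person selections from all 16: C(16,4) = 1820.
Selections missing a whole group: no cellists → C(9,4) = 126; no pianists → C(10,4) = 210; no violinists → C(13,4) = 715.
Add back selections omitting two groups (i.e. drawn from a single group): C(7,4) + C(6,4) + C(3,4) = 50.
By inclusion–exclusion: 1820 − 1051 + 50 = 819.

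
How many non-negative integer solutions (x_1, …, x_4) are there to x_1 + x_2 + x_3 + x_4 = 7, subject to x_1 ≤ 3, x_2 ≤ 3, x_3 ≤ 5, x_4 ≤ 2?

Ignoring the caps, the number of non-negative solutions to x_1+…+x_4 = 7 is C(10,3) = 120.
Subtract solutions that violate a single cap (substitute x_i' = x_i − (cap_i+1)): x_1 ≥ 4 gives C(6,3) = 20; x_2 ≥ 4 gives C(6,3) = 20; x_3 ≥ 6 gives C(4,3) = 4; x_4 ≥ 3 gives C(7,3) = 35. Together 79.
Add back pairs where two caps are both exceeded: 0 + 0 + 1 + 0 + 1 + 0 = 2.
By inclusion–exclusion the count is 120 − 79 + 2 = 43.

43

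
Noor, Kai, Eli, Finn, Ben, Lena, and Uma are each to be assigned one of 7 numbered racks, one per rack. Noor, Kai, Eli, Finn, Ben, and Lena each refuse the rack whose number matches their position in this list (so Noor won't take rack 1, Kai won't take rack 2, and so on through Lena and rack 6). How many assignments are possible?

Let Aᵢ (for 1 ≤ i ≤ 6) be the placements that put person i in their forbidden rack. Any j of these fix j positions, leaving (7−j)! ways to fill the rest, and there are C(6,j) ways to pick which j.
By inclusion–exclusion, the number of valid placements is Σ_{j=0}^{6} (−1)^j C(6,j)·(7−j)!.
Computing: 5040 − 4320 + 1800 − 480 + 90 − 12 + 1 = 2119.

2119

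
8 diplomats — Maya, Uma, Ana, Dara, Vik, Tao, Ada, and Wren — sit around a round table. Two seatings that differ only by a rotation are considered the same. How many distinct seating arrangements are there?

5040

Fix one person's seat to break rotational symmetry; the remaining 7 people can be arranged in (7)! = 5040 ways.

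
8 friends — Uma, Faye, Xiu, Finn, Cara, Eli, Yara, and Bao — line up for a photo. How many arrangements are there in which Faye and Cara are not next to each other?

30240

Of the 8! = 40320 arrangements, those with Faye and Cara adjacent number 2 × 7! = 10080 (treat the pair as a block with 2 internal orders).
So 40320 − 10080 = 30240 arrangements keep them apart.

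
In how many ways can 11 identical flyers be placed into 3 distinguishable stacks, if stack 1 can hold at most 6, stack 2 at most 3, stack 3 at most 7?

18

Without the upper bounds there are C(13,2) = 78 ways to split 11 among 3 stacks.
Subtract solutions that violate a single cap (substitute x_i' = x_i − (cap_i+1)): x_1 ≥ 7 gives C(6,2) = 15; x_2 ≥ 4 gives C(9,2) = 36; x_3 ≥ 8 gives C(5,2) = 10. Together 61.
Add back pairs where two caps are both exceeded: 1 + 0 + 0 = 1.
By inclusion–exclusion the count is 78 − 61 + 1 = 18.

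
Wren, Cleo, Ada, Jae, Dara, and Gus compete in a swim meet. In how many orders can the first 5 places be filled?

720

There are 6 choices for 1st place, 5 for 2nd, and so on down to 2 for position 5.
That gives 6 × 5 × 4 × 3 × 2 = 720.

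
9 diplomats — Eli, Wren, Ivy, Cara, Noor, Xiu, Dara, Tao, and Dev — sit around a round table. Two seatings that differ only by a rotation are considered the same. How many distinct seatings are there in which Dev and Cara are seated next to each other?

Treat {Dev, Cara} as one unit (2 internal orders) and seat the resulting 8 units around the table: (7)! circular arrangements.
So 2 × (7)! = 2 × 5040 = 10080.

10080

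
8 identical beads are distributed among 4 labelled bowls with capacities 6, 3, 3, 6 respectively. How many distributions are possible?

88

Ignoring the caps, the number of non-negative solutions to x_1+…+x_4 = 8 is C(11,3) = 165.
Subtract solutions that violate a single cap (substitute x_i' = x_i − (cap_i+1)): x_1 ≥ 7 gives C(4,3) = 4; x_2 ≥ 4 gives C(7,3) = 35; x_3 ≥ 4 gives C(7,3) = 35; x_4 ≥ 7 gives C(4,3) = 4. Together 78.
Add back pairs where two caps are both exceeded: 0 + 0 + 0 + 1 + 0 + 0 = 1.
By inclusion–exclusion the count is 165 − 78 + 1 = 88.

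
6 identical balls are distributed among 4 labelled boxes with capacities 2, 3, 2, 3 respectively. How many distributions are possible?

25

By stars and bars, unrestricted non-negative solutions to x_1+…+x_4 = 6 number C(6+3,3) = 84.
Subtract solutions that violate a single cap (substitute x_i' = x_i − (cap_i+1)): x_1 ≥ 3 gives C(6,3) = 20; x_2 ≥ 4 gives C(5,3) = 10; x_3 ≥ 3 gives C(6,3) = 20; x_4 ≥ 4 gives C(5,3) = 10. Together 60.
Add back pairs where two caps are both exceeded: 0 + 1 + 0 + 0 + 0 + 0 = 1.
By inclusion–exclusion the count is 84 − 60 + 1 = 25.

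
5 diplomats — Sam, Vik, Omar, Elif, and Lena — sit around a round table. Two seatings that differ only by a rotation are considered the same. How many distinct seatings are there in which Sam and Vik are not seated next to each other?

All circular seatings of 5 people number (4)! = 24.
Those with Sam next to Vik: fuse the pair into one unit and seat 4 units around a circle — 2·(3)! = 12.
Subtracting, 24 − 12 = 12.

12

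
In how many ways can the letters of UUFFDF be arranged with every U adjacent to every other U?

20

Treat the 2 copies of U as a single block. The multiset to arrange is then {UU, D, F, F, F}, 5 items in all.
That gives (5)!/(3!) = 20 arrangements.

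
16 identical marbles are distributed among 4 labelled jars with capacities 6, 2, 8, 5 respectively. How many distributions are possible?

46

By stars and bars, unrestricted non-negative solutions to x_1+…+x_4 = 16 number C(16+3,3) = 969.
Subtract solutions that violate a single cap (substitute x_i' = x_i − (cap_i+1)): x_1 ≥ 7 gives C(12,3) = 220; x_2 ≥ 3 gives C(16,3) = 560; x_3 ≥ 9 gives C(10,3) = 120; x_4 ≥ 6 gives C(13,3) = 286. Together 1186.
Add back pairs where two caps are both exceeded: 84 + 1 + 20 + 35 + 120 + 4 = 264.
Subtract triples: 0 + 1 + 0 + 0 = 1.
By inclusion–exclusion the count is 969 − 1186 + 264 − 1 = 46.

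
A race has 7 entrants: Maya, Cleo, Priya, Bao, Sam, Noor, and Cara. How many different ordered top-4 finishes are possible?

840

This is an ordered selection of 4 from 7: P(7,4).
That gives 7 × 6 × 5 × 4 = 840.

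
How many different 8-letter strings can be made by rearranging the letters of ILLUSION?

10080

Letter multiplicities in ILLUSION: I×2, L×2, N×1, O×1, S×1, U×1.
The number of distinct arrangements is 8!/(2!·2!) = 40320/4 = 10080.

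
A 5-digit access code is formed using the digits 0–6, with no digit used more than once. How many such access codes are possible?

With no repetition, fill the 5 digits in order: 7 choices, then 6, down to 3.
That product is 7 × 6 × 5 × 4 × 3 = 2520.

2520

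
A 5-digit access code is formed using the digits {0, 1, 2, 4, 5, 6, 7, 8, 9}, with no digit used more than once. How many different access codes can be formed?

With no repetition, fill the 5 digits in order: 9 choices, then 8, down to 5.
9 × 8 × 7 × 6 × 5 = 15120.

15120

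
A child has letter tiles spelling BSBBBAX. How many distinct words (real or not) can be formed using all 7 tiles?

210

The 7 letters of BSBBBAX have repeats: B appearing 4 times.
So there are 7! / (4!) = 210 distinguishable arrangements.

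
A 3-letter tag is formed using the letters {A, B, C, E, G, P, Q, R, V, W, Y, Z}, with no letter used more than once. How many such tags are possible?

1320

Choose and order 3 of the 12 symbols: the first letter has 12 options, the next 11, then 10.
12 × 11 × 10 = 1320.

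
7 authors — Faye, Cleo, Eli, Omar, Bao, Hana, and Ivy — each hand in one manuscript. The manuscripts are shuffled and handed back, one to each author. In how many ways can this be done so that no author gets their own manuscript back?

1854

This is the derangement count D_7: permutations of 7 items with no fixed point.
By inclusion–exclusion this is Σ_{j=0}^{7} (−1)^j C(7,j)·(7−j)!.
Computing: 5040 − 5040 + 2520 − 840 + 210 − 42 + 7 − 1 = 1854.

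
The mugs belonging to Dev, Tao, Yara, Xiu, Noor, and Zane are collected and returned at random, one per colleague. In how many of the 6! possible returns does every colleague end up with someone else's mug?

Let Aᵢ be the assignments in which colleague i gets their own mug. We want the size of the complement of A₁∪…∪A_6.
By inclusion–exclusion this is Σ_{j=0}^{6} (−1)^j C(6,j)·(6−j)!.
Computing: 720 − 720 + 360 − 120 + 30 − 6 + 1 = 265.

265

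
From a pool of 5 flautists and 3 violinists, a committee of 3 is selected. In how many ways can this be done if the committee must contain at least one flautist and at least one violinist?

45

Total 3-person selections from all 8: C(8,3) = 56.
Selections missing a whole group: no flautists → C(3,3) = 1; no violinists → C(5,3) = 10.
Both groups omitted at once is impossible, so 56 − 11 = 45.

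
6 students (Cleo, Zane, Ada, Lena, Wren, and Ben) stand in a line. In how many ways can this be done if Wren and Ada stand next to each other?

240

Treat {Wren, Ada} as a single unit. There are 5 units to order, and the pair itself can be ordered 2 ways.
That gives 2 × 5! = 2 × 120 = 240.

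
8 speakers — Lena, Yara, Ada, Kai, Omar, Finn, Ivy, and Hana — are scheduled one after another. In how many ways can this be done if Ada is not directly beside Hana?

30240

There are 8! = 40320 arrangements in all. If Ada and Hana are adjacent, merging them into one block gives 2·(7)! = 10080 arrangements.
So 40320 − 10080 = 30240 arrangements keep them apart.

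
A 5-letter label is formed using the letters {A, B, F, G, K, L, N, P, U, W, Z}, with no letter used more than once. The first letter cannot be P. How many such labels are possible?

50400

The first letter has 11−1 = 10 choices (anything except P).
The remaining 4 letters are filled from the other 10 symbols without repetition: 10 × 9 × 8 × 7 = 5040.
Total: 10 × 5040 = 50400.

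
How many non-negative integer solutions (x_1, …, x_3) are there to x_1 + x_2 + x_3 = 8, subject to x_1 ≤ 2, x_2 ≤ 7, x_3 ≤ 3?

Without the upper bounds there are C(10,2) = 45 ways to split 8 among 3 variables.
Subtract solutions that violate a single cap (substitute x_i' = x_i − (cap_i+1)): x_1 ≥ 3 gives C(7,2) = 21; x_2 ≥ 8 gives C(2,2) = 1; x_3 ≥ 4 gives C(6,2) = 15. Together 37.
Add back pairs where two caps are both exceeded: 0 + 3 + 0 = 3.
By inclusion–exclusion the count is 45 − 37 + 3 = 11.

11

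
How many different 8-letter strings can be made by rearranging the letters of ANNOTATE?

The 8 letters of ANNOTATE have repeats: A appearing twice, N appearing twice, and T appearing twice.
The number of distinct arrangements is 8!/(2!·2!·2!) = 40320/8 = 5040.

5040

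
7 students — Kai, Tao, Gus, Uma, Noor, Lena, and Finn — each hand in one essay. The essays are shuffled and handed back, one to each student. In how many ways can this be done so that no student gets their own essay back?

1854

Count assignments avoiding every fixed point. For any j of the 7 students fixed to their own essay, the other 7−j can be arranged in (7−j)! ways.
By inclusion–exclusion this is Σ_{j=0}^{7} (−1)^j C(7,j)·(7−j)!.
Computing: 5040 − 5040 + 2520 − 840 + 210 − 42 + 7 − 1 = 1854.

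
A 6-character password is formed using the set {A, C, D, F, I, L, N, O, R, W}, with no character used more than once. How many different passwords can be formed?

151200

Choose and order 6 of the 10 symbols: the first character has 10 options, the next 9, and so on down to 5.
That product is 10 × 9 × 8 × 7 × 6 × 5 = 151200.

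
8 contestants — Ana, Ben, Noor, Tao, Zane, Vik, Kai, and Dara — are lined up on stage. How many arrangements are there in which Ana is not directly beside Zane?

30240

There are 8! = 40320 arrangements in all. If Ana and Zane are adjacent, merging them into one block gives 2·(7)! = 10080 arrangements.
So 40320 − 10080 = 30240 arrangements keep them apart.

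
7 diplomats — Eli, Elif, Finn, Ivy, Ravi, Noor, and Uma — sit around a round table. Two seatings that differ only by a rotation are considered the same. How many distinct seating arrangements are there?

Seat Eli anywhere (absorbing the rotational symmetry), then permute the other 6: (6)! = 720.

720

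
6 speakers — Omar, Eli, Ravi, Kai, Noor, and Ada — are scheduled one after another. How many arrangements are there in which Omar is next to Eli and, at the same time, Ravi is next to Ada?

Treat {Omar,Eli} as one block (2 orders) and {Ravi,Ada} as another (2 orders).
That leaves 4 units to arrange: 2 × 2 × 4! = 4 × 24 = 96.

96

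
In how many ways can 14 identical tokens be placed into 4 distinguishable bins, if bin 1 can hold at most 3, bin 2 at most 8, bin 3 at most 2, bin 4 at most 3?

Ignoring the caps, the number of non-negative solutions to x_1+…+x_4 = 14 is C(17,3) = 680.
Subtract solutions that violate a single cap (substitute x_i' = x_i − (cap_i+1)): x_1 ≥ 4 gives C(13,3) = 286; x_2 ≥ 9 gives C(8,3) = 56; x_3 ≥ 3 gives C(14,3) = 364; x_4 ≥ 4 gives C(13,3) = 286. Together 992.
Add back pairs where two caps are both exceeded: 4 + 120 + 84 + 10 + 4 + 120 = 342.
Subtract triples: 0 + 0 + 20 + 0 = 20.
By inclusion–exclusion the count is 680 − 992 + 342 − 20 = 10.

10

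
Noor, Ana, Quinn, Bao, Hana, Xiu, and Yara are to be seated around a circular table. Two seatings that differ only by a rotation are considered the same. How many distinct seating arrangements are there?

720

Fix one person's seat to break rotational symmetry; the remaining 6 people can be arranged in (6)! = 720 ways.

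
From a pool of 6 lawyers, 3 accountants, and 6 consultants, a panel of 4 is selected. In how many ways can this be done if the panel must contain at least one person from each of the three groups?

648

Unrestricted: C(15,4) = 1365 ways to pick any 4 of the 15.
Subtract selections that omit an entire group: no lawyers → C(9,4) = 126; no accountants → C(12,4) = 495; no consultants → C(9,4) = 126.
Add back selections omitting two groups (i.e. drawn from a single group): C(6,4) + C(3,4) + C(6,4) = 30.
By inclusion–exclusion: 1365 − 747 + 30 = 648.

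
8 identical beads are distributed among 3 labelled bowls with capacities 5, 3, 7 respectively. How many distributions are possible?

23

By stars and bars, unrestricted non-negative solutions to x_1+…+x_3 = 8 number C(8+2,2) = 45.
Subtract solutions that violate a single cap (substitute x_i' = x_i − (cap_i+1)): x_1 ≥ 6 gives C(4,2) = 6; x_2 ≥ 4 gives C(6,2) = 15; x_3 ≥ 8 gives C(2,2) = 1. Together 22.
No two caps can be exceeded simultaneously, so the pair terms are all 0.
By inclusion–exclusion the count is 45 − 22 + 0 = 23.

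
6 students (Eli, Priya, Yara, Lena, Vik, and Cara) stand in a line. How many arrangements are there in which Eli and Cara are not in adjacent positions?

480

Of the 6! = 720 arrangements, those with Eli and Cara adjacent number 2 × 5! = 240 (treat the pair as a block with 2 internal orders).
Complementary counting: 720 − 240 = 480.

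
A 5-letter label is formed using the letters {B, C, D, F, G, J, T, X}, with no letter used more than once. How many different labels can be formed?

Choose and order 5 of the 8 symbols: the first letter has 8 options, the next 7, and so on down to 4.
8 × 7 × 6 × 5 × 4 = 6720.

6720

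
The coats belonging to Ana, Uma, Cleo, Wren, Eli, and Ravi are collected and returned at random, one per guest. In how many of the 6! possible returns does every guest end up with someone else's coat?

This is the derangement count D_6: permutations of 6 items with no fixed point.
By inclusion–exclusion this is Σ_{j=0}^{6} (−1)^j C(6,j)·(6−j)!.
Computing: 720 − 720 + 360 − 120 + 30 − 6 + 1 = 265.

265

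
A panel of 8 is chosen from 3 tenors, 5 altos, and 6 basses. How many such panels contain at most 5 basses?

Split by how many basses are chosen (0 through 5).
Sum: C(6,0)·C(8,8) + C(6,1)·C(8,7) + C(6,2)·C(8,6) + C(6,3)·C(8,5) + C(6,4)·C(8,4) + C(6,5)·C(8,3) = 1 + 48 + 420 + 1120 + 1050 + 336 = 2975.

2975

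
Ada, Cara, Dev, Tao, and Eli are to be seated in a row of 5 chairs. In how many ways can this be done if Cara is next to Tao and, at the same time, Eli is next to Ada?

24

Treat {Cara,Tao} as one block (2 orders) and {Eli,Ada} as another (2 orders).
That leaves 3 units to arrange: 2 × 2 × 3! = 4 × 6 = 24.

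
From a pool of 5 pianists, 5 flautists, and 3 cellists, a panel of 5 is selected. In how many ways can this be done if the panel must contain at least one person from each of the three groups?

925

Total 5-person selections from all 13: C(13,5) = 1287.
Selections missing a whole group: no pianists → C(8,5) = 56; no flautists → C(8,5) = 56; no cellists → C(10,5) = 252.
Add back selections omitting two groups (i.e. drawn from a single group): C(5,5) + C(5,5) + C(3,5) = 2.
By inclusion–exclusion: 1287 − 364 + 2 = 925.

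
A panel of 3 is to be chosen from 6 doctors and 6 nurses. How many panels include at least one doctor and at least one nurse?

180

Unrestricted: C(12,3) = 220 ways to pick any 3 of the 12.
Subtract selections that omit an entire group: no doctors → C(6,3) = 20; no nurses → C(6,3) = 20.
Both groups omitted at once is impossible, so 220 − 40 = 180.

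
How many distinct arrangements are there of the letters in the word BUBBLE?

BUBBLE has 6 letters with B appearing 3 times.
So there are 6! / (3!) = 120 distinguishable arrangements.

120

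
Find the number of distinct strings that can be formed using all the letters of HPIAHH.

Letter multiplicities in HPIAHH: A×1, H×3, I×1, P×1.
Dividing 6! = 720 by 3! = 6 for the repeated letters gives 120.

120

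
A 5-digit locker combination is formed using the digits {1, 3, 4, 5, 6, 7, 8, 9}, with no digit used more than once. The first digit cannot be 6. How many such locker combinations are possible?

5880

The first digit has 8−1 = 7 choices (anything except 6).
The remaining 4 digits are filled from the other 7 symbols without repetition: 7 × 6 × 5 × 4 = 840.
Total: 7 × 840 = 5880.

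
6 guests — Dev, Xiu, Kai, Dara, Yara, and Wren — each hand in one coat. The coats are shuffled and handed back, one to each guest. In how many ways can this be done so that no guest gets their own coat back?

265

Let Aᵢ be the assignments in which guest i gets their own coat. We want the size of the complement of A₁∪…∪A_6.
By inclusion–exclusion this is Σ_{j=0}^{6} (−1)^j C(6,j)·(6−j)!.
Computing: 720 − 720 + 360 − 120 + 30 − 6 + 1 = 265.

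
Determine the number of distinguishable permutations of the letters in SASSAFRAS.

2520

Letter multiplicities in SASSAFRAS: A×3, F×1, R×1, S×4.
Dividing 9! = 362880 by 4!·3! = 144 for the repeated letters gives 2520.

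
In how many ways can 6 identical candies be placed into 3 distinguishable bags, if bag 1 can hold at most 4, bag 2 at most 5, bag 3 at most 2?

Without the upper bounds there are C(8,2) = 28 ways to split 6 among 3 bags.
Subtract solutions that violate a single cap (substitute x_i' = x_i − (cap_i+1)): x_1 ≥ 5 gives C(3,2) = 3; x_2 ≥ 6 gives C(2,2) = 1; x_3 ≥ 3 gives C(5,2) = 10. Together 14.
No two caps can be exceeded simultaneously, so the pair terms are all 0.
By inclusion–exclusion the count is 28 − 14 + 0 = 14.

14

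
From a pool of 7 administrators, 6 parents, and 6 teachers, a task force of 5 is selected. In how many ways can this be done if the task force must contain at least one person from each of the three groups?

Unrestricted: C(19,5) = 11628 ways to pick any 5 of the 19.
Selections missing a whole group: no administrators → C(12,5) = 792; no parents → C(13,5) = 1287; no teachers → C(13,5) = 1287.
Add back selections omitting two groups (i.e. drawn from a single group): C(7,5) + C(6,5) + C(6,5) = 33.
By inclusion–exclusion: 11628 − 3366 + 33 = 8295.

8295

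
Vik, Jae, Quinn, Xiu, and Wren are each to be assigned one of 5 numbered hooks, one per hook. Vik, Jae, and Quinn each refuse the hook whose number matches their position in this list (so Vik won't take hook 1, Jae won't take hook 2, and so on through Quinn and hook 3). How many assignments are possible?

64

Let Aᵢ (for i ∈ {1, 2, 3}) be the placements that put person i in their forbidden hook. Any j of these fix j positions, leaving (5−j)! ways to fill the rest, and there are C(3,j) ways to pick which j.
By inclusion–exclusion, the number of valid placements is Σ_{j=0}^{3} (−1)^j C(3,j)·(5−j)!.
Computing: 120 − 72 + 18 − 2 = 64.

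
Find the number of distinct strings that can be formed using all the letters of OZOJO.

20

OZOJO has 5 letters with O appearing 3 times.
The number of distinct arrangements is 5!/(3!) = 120/6 = 20.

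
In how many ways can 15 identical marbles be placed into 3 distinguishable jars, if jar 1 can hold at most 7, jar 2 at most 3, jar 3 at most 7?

By stars and bars, unrestricted non-negative solutions to x_1+…+x_3 = 15 number C(15+2,2) = 136.
Subtract solutions that violate a single cap (substitute x_i' = x_i − (cap_i+1)): x_1 ≥ 8 gives C(9,2) = 36; x_2 ≥ 4 gives C(13,2) = 78; x_3 ≥ 8 gives C(9,2) = 36. Together 150.
Add back pairs where two caps are both exceeded: 10 + 0 + 10 = 20.
By inclusion–exclusion the count is 136 − 150 + 20 = 6.

6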